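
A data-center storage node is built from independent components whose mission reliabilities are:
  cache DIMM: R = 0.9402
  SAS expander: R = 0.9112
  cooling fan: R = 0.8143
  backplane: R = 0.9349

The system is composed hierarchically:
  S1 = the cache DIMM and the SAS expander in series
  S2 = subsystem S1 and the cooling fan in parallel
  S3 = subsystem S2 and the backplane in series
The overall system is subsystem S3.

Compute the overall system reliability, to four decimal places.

Series (cache DIMM and SAS expander): 0.940200 × 0.911200 = 0.856710
Parallel ([0.856710] and cooling fan): 1 − (1 − 0.856710)(1 − 0.814300) = 0.973391
Series ([0.973391] and backplane): 0.973391 × 0.934900 = 0.9100

0.9100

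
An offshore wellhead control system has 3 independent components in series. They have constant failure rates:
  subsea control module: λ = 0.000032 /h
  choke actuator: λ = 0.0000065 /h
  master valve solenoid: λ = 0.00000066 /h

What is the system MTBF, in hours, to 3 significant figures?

25500

Series of exponential components: λ_sys = Σ λ_i
λ_sys = 0.000032 + 0.0000065 + 0.00000066 = 3.9160e-05 /h
MTBF = 1 / λ_sys = 25500 h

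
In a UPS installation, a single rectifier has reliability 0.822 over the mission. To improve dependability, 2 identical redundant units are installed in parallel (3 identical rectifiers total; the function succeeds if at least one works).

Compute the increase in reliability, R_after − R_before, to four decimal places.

R_before = 0.822
R_after = 1 − (1 − 0.822)^3 = 0.9944
ΔR = 0.9944 − 0.822 = 0.1724

0.1724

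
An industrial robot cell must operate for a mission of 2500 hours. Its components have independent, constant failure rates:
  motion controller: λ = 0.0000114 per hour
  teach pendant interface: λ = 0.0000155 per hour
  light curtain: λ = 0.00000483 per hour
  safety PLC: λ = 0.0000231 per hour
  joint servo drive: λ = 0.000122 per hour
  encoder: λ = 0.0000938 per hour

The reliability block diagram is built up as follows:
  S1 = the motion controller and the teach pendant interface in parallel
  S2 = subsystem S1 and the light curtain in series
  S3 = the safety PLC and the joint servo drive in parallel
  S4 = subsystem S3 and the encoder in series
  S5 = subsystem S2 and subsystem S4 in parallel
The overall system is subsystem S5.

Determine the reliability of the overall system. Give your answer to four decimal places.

R(motion controller) = exp(−0.0000114 × 2500) = 0.971902
R(teach pendant interface) = exp(−0.0000155 × 2500) = 0.961991
R(light curtain) = exp(−0.00000483 × 2500) = 0.987998
R(safety PLC) = exp(−0.0000231 × 2500) = 0.943886
R(joint servo drive) = exp(−0.000122 × 2500) = 0.737123
R(encoder) = exp(−0.0000938 × 2500) = 0.790966
Parallel (motion controller and teach pendant interface): 1 − (1 − 0.971902)(1 − 0.961991) = 0.998932
Series ([0.998932] and light curtain): 0.998932 × 0.987998 = 0.986943
Parallel (safety PLC and joint servo drive): 1 − (1 − 0.943886)(1 − 0.737123) = 0.985249
Series ([0.985249] and encoder): 0.985249 × 0.790966 = 0.779298
Parallel ([0.986943] and [0.779298]): 1 − (1 − 0.986943)(1 − 0.779298) = 0.9971

0.9971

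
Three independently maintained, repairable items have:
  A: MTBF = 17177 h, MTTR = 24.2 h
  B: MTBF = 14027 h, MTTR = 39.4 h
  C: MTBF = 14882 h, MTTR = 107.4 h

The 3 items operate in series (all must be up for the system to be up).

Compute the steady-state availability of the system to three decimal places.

0.989

A(A) = MTBF/(MTBF+MTTR) = 17177/(17177+24.2) = 0.998593
A(B) = MTBF/(MTBF+MTTR) = 14027/(14027+39.4) = 0.997199
A(C) = MTBF/(MTBF+MTTR) = 14882/(14882+107.4) = 0.992835
Series availability: 0.998593 × 0.997199 × 0.992835 = 0.989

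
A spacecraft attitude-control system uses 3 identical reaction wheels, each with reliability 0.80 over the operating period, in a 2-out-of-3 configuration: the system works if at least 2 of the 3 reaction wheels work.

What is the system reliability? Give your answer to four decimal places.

0.8960

R = Σ_{i=2}^{3} C(3,i) p^i (1−p)^{3−i} with p = 0.80
C(3,2)·0.80^2·0.20^1 = 0.384000
C(3,3)·0.80^3·0.20^0 = 0.512000
Sum = 0.8960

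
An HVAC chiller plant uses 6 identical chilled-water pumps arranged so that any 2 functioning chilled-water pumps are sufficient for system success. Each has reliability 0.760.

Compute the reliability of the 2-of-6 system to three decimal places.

0.996

R = Σ_{i=2}^{6} C(6,i) p^i (1−p)^{6−i} with p = 0.760
C(6,2)·0.760^2·0.240^4 = 0.02875
C(6,3)·0.760^3·0.240^3 = 0.12137
C(6,4)·0.760^4·0.240^2 = 0.28825
C(6,5)·0.760^5·0.240^1 = 0.36512
C(6,6)·0.760^6·0.240^0 = 0.19270
Sum = 0.996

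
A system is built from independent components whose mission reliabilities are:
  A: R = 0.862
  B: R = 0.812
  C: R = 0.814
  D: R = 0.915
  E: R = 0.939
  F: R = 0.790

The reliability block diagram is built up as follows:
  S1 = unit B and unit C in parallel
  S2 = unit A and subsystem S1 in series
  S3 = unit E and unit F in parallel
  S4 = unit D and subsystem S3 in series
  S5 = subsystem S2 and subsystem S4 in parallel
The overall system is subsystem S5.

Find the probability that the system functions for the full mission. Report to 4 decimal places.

Parallel (B and C): 1 − (1 − 0.812000)(1 − 0.814000) = 0.965032
Series (A and [0.965032]): 0.862000 × 0.965032 = 0.831858
Parallel (E and F): 1 − (1 − 0.939000)(1 − 0.790000) = 0.987190
Series (D and [0.987190]): 0.915000 × 0.987190 = 0.903279
Parallel ([0.831858] and [0.903279]): 1 − (1 − 0.831858)(1 − 0.903279) = 0.9837

0.9837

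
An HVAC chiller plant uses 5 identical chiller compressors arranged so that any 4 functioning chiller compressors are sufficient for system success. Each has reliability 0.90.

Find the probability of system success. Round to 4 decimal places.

R = Σ_{i=4}^{5} C(5,i) p^i (1−p)^{5−i} with p = 0.90
C(5,4)·0.90^4·0.10^1 = 0.328050
C(5,5)·0.90^5·0.10^0 = 0.590490
Sum = 0.9185

0.9185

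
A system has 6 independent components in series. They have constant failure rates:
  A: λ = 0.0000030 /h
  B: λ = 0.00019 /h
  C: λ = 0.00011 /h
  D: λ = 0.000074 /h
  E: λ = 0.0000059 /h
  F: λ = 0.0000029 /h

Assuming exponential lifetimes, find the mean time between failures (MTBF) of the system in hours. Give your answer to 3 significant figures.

Series of exponential components: λ_sys = Σ λ_i
λ_sys = 0.0000030 + 0.00019 + 0.00011 + 0.000074 + 0.0000059 + 0.0000029 = 3.8580e-04 /h
MTBF = 1 / λ_sys = 2590 h

2590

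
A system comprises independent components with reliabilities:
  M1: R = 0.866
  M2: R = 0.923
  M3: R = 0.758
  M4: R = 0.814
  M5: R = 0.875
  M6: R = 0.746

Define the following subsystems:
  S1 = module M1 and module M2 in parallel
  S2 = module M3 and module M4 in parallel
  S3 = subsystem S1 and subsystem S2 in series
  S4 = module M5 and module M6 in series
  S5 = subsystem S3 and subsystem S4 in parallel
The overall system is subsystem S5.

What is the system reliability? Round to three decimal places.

Parallel (M1 and M2): 1 − (1 − 0.86600)(1 − 0.92300) = 0.98968
Parallel (M3 and M4): 1 − (1 − 0.75800)(1 − 0.81400) = 0.95499
Series ([0.98968] and [0.95499]): 0.98968 × 0.95499 = 0.94513
Series (M5 and M6): 0.87500 × 0.74600 = 0.65275
Parallel ([0.94513] and [0.65275]): 1 − (1 − 0.94513)(1 − 0.65275) = 0.981

0.981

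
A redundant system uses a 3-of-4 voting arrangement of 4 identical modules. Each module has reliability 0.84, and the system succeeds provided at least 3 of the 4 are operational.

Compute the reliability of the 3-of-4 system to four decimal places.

0.8772

R = Σ_{i=3}^{4} C(4,i) p^i (1−p)^{4−i} with p = 0.84
C(4,3)·0.84^3·0.16^1 = 0.379331
C(4,4)·0.84^4·0.16^0 = 0.497871
Sum = 0.8772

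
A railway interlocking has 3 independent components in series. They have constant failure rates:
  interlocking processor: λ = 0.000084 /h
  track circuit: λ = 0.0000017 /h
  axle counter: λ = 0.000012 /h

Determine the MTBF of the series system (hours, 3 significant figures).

Series of exponential components: λ_sys = Σ λ_i
λ_sys = 0.000084 + 0.0000017 + 0.000012 = 9.7700e-05 /h
MTBF = 1 / λ_sys = 10200 h

10200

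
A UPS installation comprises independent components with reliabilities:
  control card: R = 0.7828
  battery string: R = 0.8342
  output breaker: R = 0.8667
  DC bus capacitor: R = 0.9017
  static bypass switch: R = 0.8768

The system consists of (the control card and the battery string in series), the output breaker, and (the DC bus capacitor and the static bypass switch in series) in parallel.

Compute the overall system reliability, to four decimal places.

Series (control card and battery string): 0.782800 × 0.834200 = 0.653012
Series (DC bus capacitor and static bypass switch): 0.901700 × 0.876800 = 0.790611
Parallel ([0.653012], output breaker, and [0.790611]): 1 − (1 − 0.653012)(1 − 0.866700)(1 − 0.790611) = 0.9903

0.9903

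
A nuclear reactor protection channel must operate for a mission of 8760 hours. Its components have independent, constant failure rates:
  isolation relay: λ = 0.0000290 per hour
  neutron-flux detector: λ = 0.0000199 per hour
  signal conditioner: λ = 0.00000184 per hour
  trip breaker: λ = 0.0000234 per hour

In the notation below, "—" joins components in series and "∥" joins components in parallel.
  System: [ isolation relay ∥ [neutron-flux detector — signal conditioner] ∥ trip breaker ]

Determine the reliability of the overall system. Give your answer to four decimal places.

0.9928

R(isolation relay) = exp(−0.0000290 × 8760) = 0.775661
R(neutron-flux detector) = exp(−0.0000199 × 8760) = 0.840025
R(signal conditioner) = exp(−0.00000184 × 8760) = 0.984011
R(trip breaker) = exp(−0.0000234 × 8760) = 0.814660
Series (neutron-flux detector and signal conditioner): 0.840025 × 0.984011 = 0.826594
Parallel (isolation relay, [0.826594], and trip breaker): 1 − (1 − 0.775661)(1 − 0.826594)(1 − 0.814660) = 0.9928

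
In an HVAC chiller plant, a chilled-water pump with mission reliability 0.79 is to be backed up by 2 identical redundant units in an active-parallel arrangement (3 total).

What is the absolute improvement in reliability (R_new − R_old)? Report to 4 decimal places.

0.2007

R_before = 0.79
R_after = 1 − (1 − 0.79)^3 = 0.9907
ΔR = 0.9907 − 0.79 = 0.2007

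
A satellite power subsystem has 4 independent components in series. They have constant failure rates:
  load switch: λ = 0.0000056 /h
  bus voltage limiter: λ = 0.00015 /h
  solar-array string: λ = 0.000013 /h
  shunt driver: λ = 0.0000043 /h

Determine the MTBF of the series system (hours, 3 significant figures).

5780

Series of exponential components: λ_sys = Σ λ_i
λ_sys = 0.0000056 + 0.00015 + 0.000013 + 0.0000043 = 1.7290e-04 /h
MTBF = 1 / λ_sys = 5780 h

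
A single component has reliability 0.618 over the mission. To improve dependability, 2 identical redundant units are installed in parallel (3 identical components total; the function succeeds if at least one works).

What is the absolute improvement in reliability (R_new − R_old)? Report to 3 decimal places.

R_before = 0.618
R_after = 1 − (1 − 0.618)^3 = 0.944
ΔR = 0.944 − 0.618 = 0.326

0.326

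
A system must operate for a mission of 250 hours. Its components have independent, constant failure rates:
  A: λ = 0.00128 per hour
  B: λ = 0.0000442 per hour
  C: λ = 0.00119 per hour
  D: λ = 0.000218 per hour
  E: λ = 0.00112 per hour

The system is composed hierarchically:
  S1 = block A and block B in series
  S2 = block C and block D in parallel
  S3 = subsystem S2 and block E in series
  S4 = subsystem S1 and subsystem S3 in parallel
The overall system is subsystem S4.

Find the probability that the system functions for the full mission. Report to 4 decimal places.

R(A) = exp(−0.00128 × 250) = 0.726149
R(B) = exp(−0.0000442 × 250) = 0.989011
R(C) = exp(−0.00119 × 250) = 0.742673
R(D) = exp(−0.000218 × 250) = 0.946959
R(E) = exp(−0.00112 × 250) = 0.755784
Series (A and B): 0.726149 × 0.989011 = 0.718169
Parallel (C and D): 1 − (1 − 0.742673)(1 − 0.946959) = 0.986351
Series ([0.986351] and E): 0.986351 × 0.755784 = 0.745468
Parallel ([0.718169] and [0.745468]): 1 − (1 − 0.718169)(1 − 0.745468) = 0.9283

0.9283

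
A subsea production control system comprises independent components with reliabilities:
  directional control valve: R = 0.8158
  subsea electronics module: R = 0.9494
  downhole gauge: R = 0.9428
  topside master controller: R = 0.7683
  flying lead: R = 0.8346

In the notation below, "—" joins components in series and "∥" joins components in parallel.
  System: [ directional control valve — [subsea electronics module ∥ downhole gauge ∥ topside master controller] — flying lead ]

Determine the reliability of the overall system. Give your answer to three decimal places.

0.680

Parallel (subsea electronics module, downhole gauge, and topside master controller): 1 − (1 − 0.94940)(1 − 0.94280)(1 − 0.76830) = 0.99933
Series (directional control valve, [0.99933], and flying lead): 0.81580 × 0.99933 × 0.83460 = 0.680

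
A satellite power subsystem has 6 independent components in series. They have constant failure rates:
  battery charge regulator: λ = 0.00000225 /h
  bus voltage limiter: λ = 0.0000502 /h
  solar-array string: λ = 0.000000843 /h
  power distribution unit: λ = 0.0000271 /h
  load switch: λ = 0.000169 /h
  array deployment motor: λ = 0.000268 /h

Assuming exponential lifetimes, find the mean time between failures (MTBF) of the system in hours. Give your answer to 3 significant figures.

Series of exponential components: λ_sys = Σ λ_i
λ_sys = 0.00000225 + 0.0000502 + 0.000000843 + 0.0000271 + 0.000169 + 0.000268 = 5.1739e-04 /h
MTBF = 1 / λ_sys = 1930 h

1930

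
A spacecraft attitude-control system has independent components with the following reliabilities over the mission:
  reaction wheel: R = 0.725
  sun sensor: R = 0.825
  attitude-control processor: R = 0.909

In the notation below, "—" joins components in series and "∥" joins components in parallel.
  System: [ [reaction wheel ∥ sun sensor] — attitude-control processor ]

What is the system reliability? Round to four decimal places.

0.8653

Parallel (reaction wheel and sun sensor): 1 − (1 − 0.725000)(1 − 0.825000) = 0.951875
Series ([0.951875] and attitude-control processor): 0.951875 × 0.909000 = 0.8653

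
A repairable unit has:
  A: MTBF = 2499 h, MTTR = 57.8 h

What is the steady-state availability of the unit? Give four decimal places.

0.9774

A(A) = MTBF/(MTBF+MTTR) = 2499/(2499+57.8) = 0.9774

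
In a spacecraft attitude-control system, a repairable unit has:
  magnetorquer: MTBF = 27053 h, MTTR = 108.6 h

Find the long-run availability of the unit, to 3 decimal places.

A(magnetorquer) = MTBF/(MTBF+MTTR) = 27053/(27053+108.6) = 0.996

0.996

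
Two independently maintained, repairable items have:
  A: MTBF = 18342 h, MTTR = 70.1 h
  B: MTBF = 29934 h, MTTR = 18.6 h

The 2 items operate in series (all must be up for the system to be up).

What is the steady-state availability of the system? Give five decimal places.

A(A) = MTBF/(MTBF+MTTR) = 18342/(18342+70.1) = 0.996193
A(B) = MTBF/(MTBF+MTTR) = 29934/(29934+18.6) = 0.999379
Series availability: 0.996193 × 0.999379 = 0.99557

0.99557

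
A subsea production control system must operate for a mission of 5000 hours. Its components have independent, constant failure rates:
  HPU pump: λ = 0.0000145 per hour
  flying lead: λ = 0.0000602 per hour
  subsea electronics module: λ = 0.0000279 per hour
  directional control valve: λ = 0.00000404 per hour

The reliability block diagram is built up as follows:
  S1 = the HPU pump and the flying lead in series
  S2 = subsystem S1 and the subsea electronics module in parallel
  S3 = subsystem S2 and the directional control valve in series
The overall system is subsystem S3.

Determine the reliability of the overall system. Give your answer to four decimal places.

0.9402

R(HPU pump) = exp(−0.0000145 × 5000) = 0.930066
R(flying lead) = exp(−0.0000602 × 5000) = 0.740078
R(subsea electronics module) = exp(−0.0000279 × 5000) = 0.869793
R(directional control valve) = exp(−0.00000404 × 5000) = 0.980003
Series (HPU pump and flying lead): 0.930066 × 0.740078 = 0.688321
Parallel ([0.688321] and subsea electronics module): 1 − (1 − 0.688321)(1 − 0.869793) = 0.959417
Series ([0.959417] and directional control valve): 0.959417 × 0.980003 = 0.9402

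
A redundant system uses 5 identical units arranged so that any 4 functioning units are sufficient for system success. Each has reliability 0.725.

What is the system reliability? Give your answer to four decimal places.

R = Σ_{i=4}^{5} C(5,i) p^i (1−p)^{5−i} with p = 0.725
C(5,4)·0.725^4·0.275^1 = 0.379887
C(5,5)·0.725^5·0.275^0 = 0.200304
Sum = 0.5802

0.5802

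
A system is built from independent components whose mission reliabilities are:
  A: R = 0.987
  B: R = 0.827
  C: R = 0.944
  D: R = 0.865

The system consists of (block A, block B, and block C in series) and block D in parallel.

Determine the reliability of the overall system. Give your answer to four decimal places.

Series (A, B, and C): 0.987000 × 0.827000 × 0.944000 = 0.770539
Parallel ([0.770539] and D): 1 − (1 − 0.770539)(1 − 0.865000) = 0.9690

0.9690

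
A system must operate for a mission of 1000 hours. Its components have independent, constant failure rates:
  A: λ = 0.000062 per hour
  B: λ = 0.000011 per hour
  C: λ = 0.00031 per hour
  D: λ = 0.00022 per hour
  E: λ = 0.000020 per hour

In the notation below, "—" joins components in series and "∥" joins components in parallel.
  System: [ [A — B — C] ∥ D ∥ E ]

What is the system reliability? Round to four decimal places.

R(A) = exp(−0.000062 × 1000) = 0.939883
R(B) = exp(−0.000011 × 1000) = 0.989060
R(C) = exp(−0.00031 × 1000) = 0.733447
R(D) = exp(−0.00022 × 1000) = 0.802519
R(E) = exp(−0.000020 × 1000) = 0.980199
Series (A, B, and C): 0.939883 × 0.989060 × 0.733447 = 0.681813
Parallel ([0.681813], D, and E): 1 − (1 − 0.681813)(1 − 0.802519)(1 − 0.980199) = 0.9988

0.9988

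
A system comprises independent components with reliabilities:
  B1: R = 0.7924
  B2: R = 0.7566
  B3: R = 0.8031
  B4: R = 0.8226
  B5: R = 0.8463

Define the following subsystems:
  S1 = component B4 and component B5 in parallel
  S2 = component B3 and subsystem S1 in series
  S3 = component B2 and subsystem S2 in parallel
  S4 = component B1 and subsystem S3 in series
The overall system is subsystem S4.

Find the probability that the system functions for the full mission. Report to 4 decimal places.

Parallel (B4 and B5): 1 − (1 − 0.822600)(1 − 0.846300) = 0.972734
Series (B3 and [0.972734]): 0.803100 × 0.972734 = 0.781203
Parallel (B2 and [0.781203]): 1 − (1 − 0.756600)(1 − 0.781203) = 0.946745
Series (B1 and [0.946745]): 0.792400 × 0.946745 = 0.7502

0.7502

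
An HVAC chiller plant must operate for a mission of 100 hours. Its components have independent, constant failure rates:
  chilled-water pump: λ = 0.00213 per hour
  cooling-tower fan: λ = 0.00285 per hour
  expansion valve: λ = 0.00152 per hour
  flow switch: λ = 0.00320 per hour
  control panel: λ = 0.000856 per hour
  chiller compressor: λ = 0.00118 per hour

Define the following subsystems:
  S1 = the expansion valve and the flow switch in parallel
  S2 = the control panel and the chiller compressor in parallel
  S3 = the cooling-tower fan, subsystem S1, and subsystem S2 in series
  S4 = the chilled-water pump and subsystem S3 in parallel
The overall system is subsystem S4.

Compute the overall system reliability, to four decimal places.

R(chilled-water pump) = exp(−0.00213 × 100) = 0.808156
R(cooling-tower fan) = exp(−0.00285 × 100) = 0.752014
R(expansion valve) = exp(−0.00152 × 100) = 0.858988
R(flow switch) = exp(−0.00320 × 100) = 0.726149
R(control panel) = exp(−0.000856 × 100) = 0.917961
R(chiller compressor) = exp(−0.00118 × 100) = 0.888696
Parallel (expansion valve and flow switch): 1 − (1 − 0.858988)(1 − 0.726149) = 0.961384
Parallel (control panel and chiller compressor): 1 − (1 − 0.917961)(1 − 0.888696) = 0.990869
Series (cooling-tower fan, [0.961384], and [0.990869]): 0.752014 × 0.961384 × 0.990869 = 0.716373
Parallel (chilled-water pump and [0.716373]): 1 − (1 − 0.808156)(1 − 0.716373) = 0.9456

0.9456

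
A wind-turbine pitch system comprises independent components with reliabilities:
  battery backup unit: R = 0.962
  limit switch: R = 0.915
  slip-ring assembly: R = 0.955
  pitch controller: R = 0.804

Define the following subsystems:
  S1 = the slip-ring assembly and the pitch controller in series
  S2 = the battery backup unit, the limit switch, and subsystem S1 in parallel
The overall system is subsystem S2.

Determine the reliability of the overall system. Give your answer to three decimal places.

0.999

Series (slip-ring assembly and pitch controller): 0.95500 × 0.80400 = 0.76782
Parallel (battery backup unit, limit switch, and [0.76782]): 1 − (1 − 0.96200)(1 − 0.91500)(1 − 0.76782) = 0.999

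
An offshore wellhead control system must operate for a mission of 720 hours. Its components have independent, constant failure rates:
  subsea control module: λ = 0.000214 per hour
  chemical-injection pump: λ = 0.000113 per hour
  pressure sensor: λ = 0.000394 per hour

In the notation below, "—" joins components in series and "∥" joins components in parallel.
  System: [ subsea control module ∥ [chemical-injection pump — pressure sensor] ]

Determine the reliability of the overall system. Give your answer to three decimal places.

0.956

R(subsea control module) = exp(−0.000214 × 720) = 0.85720
R(chemical-injection pump) = exp(−0.000113 × 720) = 0.92186
R(pressure sensor) = exp(−0.000394 × 720) = 0.75301
Series (chemical-injection pump and pressure sensor): 0.92186 × 0.75301 = 0.69417
Parallel (subsea control module and [0.69417]): 1 − (1 − 0.85720)(1 − 0.69417) = 0.956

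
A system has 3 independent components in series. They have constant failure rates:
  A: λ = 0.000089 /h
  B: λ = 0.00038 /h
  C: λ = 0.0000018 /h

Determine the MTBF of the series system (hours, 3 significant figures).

2120

Series of exponential components: λ_sys = Σ λ_i
λ_sys = 0.000089 + 0.00038 + 0.0000018 = 4.7080e-04 /h
MTBF = 1 / λ_sys = 2120 h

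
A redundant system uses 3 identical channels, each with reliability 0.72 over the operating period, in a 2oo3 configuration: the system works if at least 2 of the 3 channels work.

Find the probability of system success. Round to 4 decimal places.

R = Σ_{i=2}^{3} C(3,i) p^i (1−p)^{3−i} with p = 0.72
C(3,2)·0.72^2·0.28^1 = 0.435456
C(3,3)·0.72^3·0.28^0 = 0.373248
Sum = 0.8087

0.8087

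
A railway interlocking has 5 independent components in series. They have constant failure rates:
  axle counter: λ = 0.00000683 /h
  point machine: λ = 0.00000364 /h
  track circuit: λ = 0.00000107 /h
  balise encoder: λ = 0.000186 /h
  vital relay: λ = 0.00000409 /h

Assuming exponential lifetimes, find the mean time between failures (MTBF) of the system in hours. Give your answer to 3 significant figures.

4960

Series of exponential components: λ_sys = Σ λ_i
λ_sys = 0.00000683 + 0.00000364 + 0.00000107 + 0.000186 + 0.00000409 = 2.0163e-04 /h
MTBF = 1 / λ_sys = 4960 h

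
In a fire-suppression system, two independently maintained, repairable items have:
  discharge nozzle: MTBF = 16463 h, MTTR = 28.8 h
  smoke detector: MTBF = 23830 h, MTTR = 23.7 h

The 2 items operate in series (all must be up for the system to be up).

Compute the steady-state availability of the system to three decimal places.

A(discharge nozzle) = MTBF/(MTBF+MTTR) = 16463/(16463+28.8) = 0.998254
A(smoke detector) = MTBF/(MTBF+MTTR) = 23830/(23830+23.7) = 0.999006
Series availability: 0.998254 × 0.999006 = 0.997

0.997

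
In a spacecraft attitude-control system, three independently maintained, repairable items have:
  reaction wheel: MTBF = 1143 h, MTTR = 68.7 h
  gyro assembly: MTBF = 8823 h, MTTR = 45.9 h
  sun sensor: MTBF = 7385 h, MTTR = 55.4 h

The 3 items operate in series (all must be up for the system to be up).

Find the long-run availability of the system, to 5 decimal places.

0.93143

A(reaction wheel) = MTBF/(MTBF+MTTR) = 1143/(1143+68.7) = 0.943303
A(gyro assembly) = MTBF/(MTBF+MTTR) = 8823/(8823+45.9) = 0.994825
A(sun sensor) = MTBF/(MTBF+MTTR) = 7385/(7385+55.4) = 0.992554
Series availability: 0.943303 × 0.994825 × 0.992554 = 0.93143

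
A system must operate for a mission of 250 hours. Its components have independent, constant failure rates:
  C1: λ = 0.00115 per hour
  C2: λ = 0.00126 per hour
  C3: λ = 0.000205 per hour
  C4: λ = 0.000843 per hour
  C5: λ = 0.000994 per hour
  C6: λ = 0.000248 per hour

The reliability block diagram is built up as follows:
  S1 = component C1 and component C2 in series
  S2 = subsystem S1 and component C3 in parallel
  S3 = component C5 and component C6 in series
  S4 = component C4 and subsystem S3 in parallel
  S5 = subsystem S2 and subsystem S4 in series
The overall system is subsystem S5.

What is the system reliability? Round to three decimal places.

R(C1) = exp(−0.00115 × 250) = 0.75014
R(C2) = exp(−0.00126 × 250) = 0.72979
R(C3) = exp(−0.000205 × 250) = 0.95004
R(C4) = exp(−0.000843 × 250) = 0.80998
R(C5) = exp(−0.000994 × 250) = 0.77997
R(C6) = exp(−0.000248 × 250) = 0.93988
Series (C1 and C2): 0.75014 × 0.72979 = 0.54744
Parallel ([0.54744] and C3): 1 − (1 − 0.54744)(1 − 0.95004) = 0.97739
Series (C5 and C6): 0.77997 × 0.93988 = 0.73308
Parallel (C4 and [0.73308]): 1 − (1 − 0.80998)(1 − 0.73308) = 0.94928
Series ([0.97739] and [0.94928]): 0.97739 × 0.94928 = 0.928

0.928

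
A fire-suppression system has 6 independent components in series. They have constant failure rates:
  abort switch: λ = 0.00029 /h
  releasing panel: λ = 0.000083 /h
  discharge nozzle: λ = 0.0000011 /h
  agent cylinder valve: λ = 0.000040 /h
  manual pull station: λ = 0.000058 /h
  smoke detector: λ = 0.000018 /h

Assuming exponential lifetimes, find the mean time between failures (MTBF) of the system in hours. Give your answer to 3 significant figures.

2040

Series of exponential components: λ_sys = Σ λ_i
λ_sys = 0.00029 + 0.000083 + 0.0000011 + 0.000040 + 0.000058 + 0.000018 = 4.9010e-04 /h
MTBF = 1 / λ_sys = 2040 h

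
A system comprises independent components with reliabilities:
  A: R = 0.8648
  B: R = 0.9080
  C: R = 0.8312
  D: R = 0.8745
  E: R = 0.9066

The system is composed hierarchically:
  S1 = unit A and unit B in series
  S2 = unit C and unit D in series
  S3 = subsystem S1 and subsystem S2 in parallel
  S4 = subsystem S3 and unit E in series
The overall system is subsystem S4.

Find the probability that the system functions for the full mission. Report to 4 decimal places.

0.8534

Series (A and B): 0.864800 × 0.908000 = 0.785238
Series (C and D): 0.831200 × 0.874500 = 0.726884
Parallel ([0.785238] and [0.726884]): 1 − (1 − 0.785238)(1 − 0.726884) = 0.941345
Series ([0.941345] and E): 0.941345 × 0.906600 = 0.8534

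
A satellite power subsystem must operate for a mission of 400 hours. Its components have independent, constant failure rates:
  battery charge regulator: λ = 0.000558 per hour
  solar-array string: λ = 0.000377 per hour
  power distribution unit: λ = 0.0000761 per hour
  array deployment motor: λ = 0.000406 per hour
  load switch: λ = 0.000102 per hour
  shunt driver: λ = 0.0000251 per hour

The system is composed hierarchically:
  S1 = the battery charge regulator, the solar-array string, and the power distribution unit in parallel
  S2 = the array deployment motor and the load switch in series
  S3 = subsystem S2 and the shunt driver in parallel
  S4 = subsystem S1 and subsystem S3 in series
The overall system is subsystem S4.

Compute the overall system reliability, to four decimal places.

R(battery charge regulator) = exp(−0.000558 × 400) = 0.799955
R(solar-array string) = exp(−0.000377 × 400) = 0.860020
R(power distribution unit) = exp(−0.0000761 × 400) = 0.970019
R(array deployment motor) = exp(−0.000406 × 400) = 0.850101
R(load switch) = exp(−0.000102 × 400) = 0.960021
R(shunt driver) = exp(−0.0000251 × 400) = 0.990010
Parallel (battery charge regulator, solar-array string, and power distribution unit): 1 − (1 − 0.799955)(1 − 0.860020)(1 − 0.970019) = 0.999160
Series (array deployment motor and load switch): 0.850101 × 0.960021 = 0.816115
Parallel ([0.816115] and shunt driver): 1 − (1 − 0.816115)(1 − 0.990010) = 0.998163
Series ([0.999160] and [0.998163]): 0.999160 × 0.998163 = 0.9973

0.9973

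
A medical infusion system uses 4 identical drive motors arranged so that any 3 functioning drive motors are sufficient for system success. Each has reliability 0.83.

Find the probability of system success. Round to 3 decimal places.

R = Σ_{i=3}^{4} C(4,i) p^i (1−p)^{4−i} with p = 0.83
C(4,3)·0.83^3·0.17^1 = 0.38882
C(4,4)·0.83^4·0.17^0 = 0.47458
Sum = 0.863

0.863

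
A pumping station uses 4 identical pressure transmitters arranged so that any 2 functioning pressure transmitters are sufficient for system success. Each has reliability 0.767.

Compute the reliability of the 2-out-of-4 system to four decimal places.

R = Σ_{i=2}^{4} C(4,i) p^i (1−p)^{4−i} with p = 0.767
C(4,2)·0.767^2·0.233^2 = 0.191626
C(4,3)·0.767^3·0.233^1 = 0.420535
C(4,4)·0.767^4·0.233^0 = 0.346084
Sum = 0.9582

0.9582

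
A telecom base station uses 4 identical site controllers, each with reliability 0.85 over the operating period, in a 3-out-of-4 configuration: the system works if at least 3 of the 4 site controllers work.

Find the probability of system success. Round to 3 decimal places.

R = Σ_{i=3}^{4} C(4,i) p^i (1−p)^{4−i} with p = 0.85
C(4,3)·0.85^3·0.15^1 = 0.36848
C(4,4)·0.85^4·0.15^0 = 0.52201
Sum = 0.890

0.890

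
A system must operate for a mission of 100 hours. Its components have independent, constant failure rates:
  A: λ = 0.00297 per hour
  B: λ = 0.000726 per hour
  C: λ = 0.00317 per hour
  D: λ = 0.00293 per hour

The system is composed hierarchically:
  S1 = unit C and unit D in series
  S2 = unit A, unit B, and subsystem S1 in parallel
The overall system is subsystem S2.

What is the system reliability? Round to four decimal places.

0.9918

R(A) = exp(−0.00297 × 100) = 0.743044
R(B) = exp(−0.000726 × 100) = 0.929973
R(C) = exp(−0.00317 × 100) = 0.728331
R(D) = exp(−0.00293 × 100) = 0.746022
Series (C and D): 0.728331 × 0.746022 = 0.543351
Parallel (A, B, and [0.543351]): 1 − (1 − 0.743044)(1 − 0.929973)(1 − 0.543351) = 0.9918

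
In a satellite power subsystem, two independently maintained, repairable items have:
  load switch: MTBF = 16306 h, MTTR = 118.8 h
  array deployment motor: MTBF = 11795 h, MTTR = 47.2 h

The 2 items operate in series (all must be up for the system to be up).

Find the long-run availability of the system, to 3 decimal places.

A(load switch) = MTBF/(MTBF+MTTR) = 16306/(16306+118.8) = 0.992767
A(array deployment motor) = MTBF/(MTBF+MTTR) = 11795/(11795+47.2) = 0.996014
Series availability: 0.992767 × 0.996014 = 0.989

0.989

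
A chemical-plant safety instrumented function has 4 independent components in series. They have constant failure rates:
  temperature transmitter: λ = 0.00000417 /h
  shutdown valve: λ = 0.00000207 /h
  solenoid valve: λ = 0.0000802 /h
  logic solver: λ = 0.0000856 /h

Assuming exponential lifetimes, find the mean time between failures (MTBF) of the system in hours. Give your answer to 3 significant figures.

Series of exponential components: λ_sys = Σ λ_i
λ_sys = 0.00000417 + 0.00000207 + 0.0000802 + 0.0000856 = 1.7204e-04 /h
MTBF = 1 / λ_sys = 5810 h

5810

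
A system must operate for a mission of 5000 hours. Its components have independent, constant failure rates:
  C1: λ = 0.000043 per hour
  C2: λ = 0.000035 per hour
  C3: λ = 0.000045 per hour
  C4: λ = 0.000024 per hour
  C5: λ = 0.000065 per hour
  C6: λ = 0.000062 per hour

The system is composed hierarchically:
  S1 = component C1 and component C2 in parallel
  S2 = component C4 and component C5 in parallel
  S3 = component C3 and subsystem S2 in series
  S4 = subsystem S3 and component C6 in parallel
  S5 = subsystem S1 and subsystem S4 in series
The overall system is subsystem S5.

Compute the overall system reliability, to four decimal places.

0.9104

R(C1) = exp(−0.000043 × 5000) = 0.806541
R(C2) = exp(−0.000035 × 5000) = 0.839457
R(C3) = exp(−0.000045 × 5000) = 0.798516
R(C4) = exp(−0.000024 × 5000) = 0.886920
R(C5) = exp(−0.000065 × 5000) = 0.722527
R(C6) = exp(−0.000062 × 5000) = 0.733447
Parallel (C1 and C2): 1 − (1 − 0.806541)(1 − 0.839457) = 0.968942
Parallel (C4 and C5): 1 − (1 − 0.886920)(1 − 0.722527) = 0.968623
Series (C3 and [0.968623]): 0.798516 × 0.968623 = 0.773461
Parallel ([0.773461] and C6): 1 − (1 − 0.773461)(1 − 0.733447) = 0.939615
Series ([0.968942] and [0.939615]): 0.968942 × 0.939615 = 0.9104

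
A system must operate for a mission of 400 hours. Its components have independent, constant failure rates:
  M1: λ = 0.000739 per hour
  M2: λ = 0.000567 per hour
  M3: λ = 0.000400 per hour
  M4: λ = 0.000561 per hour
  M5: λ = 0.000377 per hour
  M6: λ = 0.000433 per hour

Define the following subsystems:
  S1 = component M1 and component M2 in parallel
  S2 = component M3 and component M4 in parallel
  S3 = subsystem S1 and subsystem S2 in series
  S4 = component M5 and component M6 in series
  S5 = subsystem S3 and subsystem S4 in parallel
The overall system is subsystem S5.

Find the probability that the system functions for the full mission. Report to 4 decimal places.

R(M1) = exp(−0.000739 × 400) = 0.744085
R(M2) = exp(−0.000567 × 400) = 0.797080
R(M3) = exp(−0.000400 × 400) = 0.852144
R(M4) = exp(−0.000561 × 400) = 0.798995
R(M5) = exp(−0.000377 × 400) = 0.860020
R(M6) = exp(−0.000433 × 400) = 0.840969
Parallel (M1 and M2): 1 − (1 − 0.744085)(1 − 0.797080) = 0.948070
Parallel (M3 and M4): 1 − (1 − 0.852144)(1 − 0.798995) = 0.970280
Series ([0.948070] and [0.970280]): 0.948070 × 0.970280 = 0.919893
Series (M5 and M6): 0.860020 × 0.840969 = 0.723250
Parallel ([0.919893] and [0.723250]): 1 − (1 − 0.919893)(1 − 0.723250) = 0.9778

0.9778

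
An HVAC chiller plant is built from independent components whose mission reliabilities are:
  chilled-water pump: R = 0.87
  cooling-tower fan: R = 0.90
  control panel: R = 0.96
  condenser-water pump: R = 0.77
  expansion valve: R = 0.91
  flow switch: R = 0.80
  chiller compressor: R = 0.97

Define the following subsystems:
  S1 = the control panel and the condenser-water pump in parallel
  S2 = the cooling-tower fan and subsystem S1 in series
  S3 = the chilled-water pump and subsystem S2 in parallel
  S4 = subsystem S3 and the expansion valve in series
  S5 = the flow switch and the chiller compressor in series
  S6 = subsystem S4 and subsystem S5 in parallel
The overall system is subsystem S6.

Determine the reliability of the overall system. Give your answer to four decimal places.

Parallel (control panel and condenser-water pump): 1 − (1 − 0.960000)(1 − 0.770000) = 0.990800
Series (cooling-tower fan and [0.990800]): 0.900000 × 0.990800 = 0.891720
Parallel (chilled-water pump and [0.891720]): 1 − (1 − 0.870000)(1 − 0.891720) = 0.985924
Series ([0.985924] and expansion valve): 0.985924 × 0.910000 = 0.897191
Series (flow switch and chiller compressor): 0.800000 × 0.970000 = 0.776000
Parallel ([0.897191] and [0.776000]): 1 − (1 − 0.897191)(1 − 0.776000) = 0.9770

0.9770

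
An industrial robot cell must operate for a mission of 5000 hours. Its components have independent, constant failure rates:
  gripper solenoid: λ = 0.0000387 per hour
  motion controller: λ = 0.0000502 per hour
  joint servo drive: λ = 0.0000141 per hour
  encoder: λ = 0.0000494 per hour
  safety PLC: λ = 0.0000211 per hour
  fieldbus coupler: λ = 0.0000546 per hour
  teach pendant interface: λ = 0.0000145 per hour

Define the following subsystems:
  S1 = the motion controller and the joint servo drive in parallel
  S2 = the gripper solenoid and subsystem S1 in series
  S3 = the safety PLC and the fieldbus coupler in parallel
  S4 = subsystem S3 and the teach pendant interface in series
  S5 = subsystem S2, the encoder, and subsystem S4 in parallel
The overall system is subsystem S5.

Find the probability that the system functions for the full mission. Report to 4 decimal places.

R(gripper solenoid) = exp(−0.0000387 × 5000) = 0.824070
R(motion controller) = exp(−0.0000502 × 5000) = 0.778022
R(joint servo drive) = exp(−0.0000141 × 5000) = 0.931928
R(encoder) = exp(−0.0000494 × 5000) = 0.781141
R(safety PLC) = exp(−0.0000211 × 5000) = 0.899874
R(fieldbus coupler) = exp(−0.0000546 × 5000) = 0.761093
R(teach pendant interface) = exp(−0.0000145 × 5000) = 0.930066
Parallel (motion controller and joint servo drive): 1 − (1 − 0.778022)(1 − 0.931928) = 0.984890
Series (gripper solenoid and [0.984890]): 0.824070 × 0.984890 = 0.811618
Parallel (safety PLC and fieldbus coupler): 1 − (1 − 0.899874)(1 − 0.761093) = 0.976079
Series ([0.976079] and teach pendant interface): 0.976079 × 0.930066 = 0.907818
Parallel ([0.811618], encoder, and [0.907818]): 1 − (1 − 0.811618)(1 − 0.781141)(1 − 0.907818) = 0.9962

0.9962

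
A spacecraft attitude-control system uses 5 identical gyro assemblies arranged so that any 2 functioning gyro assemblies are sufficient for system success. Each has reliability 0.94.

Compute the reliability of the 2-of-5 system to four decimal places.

R = Σ_{i=2}^{5} C(5,i) p^i (1−p)^{5−i} with p = 0.94
C(5,2)·0.94^2·0.06^3 = 0.001909
C(5,3)·0.94^3·0.06^2 = 0.029901
C(5,4)·0.94^4·0.06^1 = 0.234225
C(5,5)·0.94^5·0.06^0 = 0.733904
Sum = 0.9999

0.9999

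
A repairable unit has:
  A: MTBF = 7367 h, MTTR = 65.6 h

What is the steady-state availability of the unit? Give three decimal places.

A(A) = MTBF/(MTBF+MTTR) = 7367/(7367+65.6) = 0.991

0.991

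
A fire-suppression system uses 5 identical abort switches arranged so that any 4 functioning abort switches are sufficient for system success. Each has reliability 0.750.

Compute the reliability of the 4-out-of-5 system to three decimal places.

R = Σ_{i=4}^{5} C(5,i) p^i (1−p)^{5−i} with p = 0.750
C(5,4)·0.750^4·0.250^1 = 0.39551
C(5,5)·0.750^5·0.250^0 = 0.23730
Sum = 0.633

0.633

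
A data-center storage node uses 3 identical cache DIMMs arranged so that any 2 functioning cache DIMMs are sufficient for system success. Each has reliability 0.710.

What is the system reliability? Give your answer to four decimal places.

0.7965

R = Σ_{i=2}^{3} C(3,i) p^i (1−p)^{3−i} with p = 0.710
C(3,2)·0.710^2·0.290^1 = 0.438567
C(3,3)·0.710^3·0.290^0 = 0.357911
Sum = 0.7965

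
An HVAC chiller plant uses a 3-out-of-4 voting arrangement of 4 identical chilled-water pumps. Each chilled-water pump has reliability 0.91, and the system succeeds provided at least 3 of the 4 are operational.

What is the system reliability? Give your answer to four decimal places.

0.9570

R = Σ_{i=3}^{4} C(4,i) p^i (1−p)^{4−i} with p = 0.91
C(4,3)·0.91^3·0.09^1 = 0.271286
C(4,4)·0.91^4·0.09^0 = 0.685750
Sum = 0.9570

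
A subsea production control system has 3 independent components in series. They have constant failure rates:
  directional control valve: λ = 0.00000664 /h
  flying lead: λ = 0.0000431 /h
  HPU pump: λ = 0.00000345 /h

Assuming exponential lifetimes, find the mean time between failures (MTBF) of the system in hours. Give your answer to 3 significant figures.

18800

Series of exponential components: λ_sys = Σ λ_i
λ_sys = 0.00000664 + 0.0000431 + 0.00000345 = 5.3190e-05 /h
MTBF = 1 / λ_sys = 18800 h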